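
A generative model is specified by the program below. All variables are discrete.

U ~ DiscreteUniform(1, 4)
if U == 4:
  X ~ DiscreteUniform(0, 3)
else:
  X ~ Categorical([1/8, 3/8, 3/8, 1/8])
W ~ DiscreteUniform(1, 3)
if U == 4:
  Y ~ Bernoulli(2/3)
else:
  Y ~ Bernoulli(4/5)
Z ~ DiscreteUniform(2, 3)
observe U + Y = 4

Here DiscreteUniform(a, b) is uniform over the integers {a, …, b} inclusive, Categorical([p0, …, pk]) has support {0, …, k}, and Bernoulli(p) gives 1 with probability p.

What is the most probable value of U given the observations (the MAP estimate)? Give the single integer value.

argmax_v P(U = v | obs) = 3

Enumerate traces; 48 have nonzero weight after conditioning:
  (U=3, X=0, W=1, Y=1, Z=2) weight 1/240
  (U=3, X=0, W=1, Y=1, Z=3) weight 1/240
  (U=3, X=0, W=2, Y=1, Z=2) weight 1/240
  (U=3, X=0, W=2, Y=1, Z=3) weight 1/240
  (U=3, X=0, W=3, Y=1, Z=2) weight 1/240
  (U=3, X=0, W=3, Y=1, Z=3) weight 1/240
  (U=3, X=1, W=1, Y=1, Z=2) weight 1/80
  (U=3, X=1, W=1, Y=1, Z=3) weight 1/80
  (U=4, X=0, W=1, Y=0, Z=2) weight 1/288
  … 39 more
Group by U:
  weight(U=3) = 1/5
  weight(U=4) = 1/12
Total weight = 1/5 + 1/12 = 17/60
P(U=3 | obs) = 1/5 / 17/60 = 12/17
P(U=4 | obs) = 1/12 / 17/60 = 5/17
argmax = 3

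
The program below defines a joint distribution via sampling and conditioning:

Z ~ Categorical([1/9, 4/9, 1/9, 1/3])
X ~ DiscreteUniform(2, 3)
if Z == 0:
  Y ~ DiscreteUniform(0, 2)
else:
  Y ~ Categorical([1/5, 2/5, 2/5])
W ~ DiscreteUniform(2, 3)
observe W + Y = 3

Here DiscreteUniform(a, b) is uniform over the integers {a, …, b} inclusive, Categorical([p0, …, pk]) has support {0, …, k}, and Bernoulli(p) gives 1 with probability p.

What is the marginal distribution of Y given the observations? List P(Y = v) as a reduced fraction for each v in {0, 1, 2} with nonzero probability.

P(Y=0) = 29/82, P(Y=1) = 53/82

Enumerate traces; 16 have nonzero weight after conditioning:
  (Z=0, X=2, Y=0, W=3) weight 1/108
  (Z=0, X=2, Y=1, W=2) weight 1/108
  (Z=0, X=3, Y=0, W=3) weight 1/108
  (Z=0, X=3, Y=1, W=2) weight 1/108
  (Z=1, X=2, Y=0, W=3) weight 1/45
  (Z=1, X=2, Y=1, W=2) weight 2/45
  (Z=1, X=3, Y=0, W=3) weight 1/45
  (Z=1, X=3, Y=1, W=2) weight 2/45
  … 8 more
Group by Y:
  weight(Y=0) = 29/270
  weight(Y=1) = 53/270
Total weight = 29/270 + 53/270 = 41/135
P(Y=0 | obs) = 29/270 / 41/135 = 29/82
P(Y=1 | obs) = 53/270 / 41/135 = 53/82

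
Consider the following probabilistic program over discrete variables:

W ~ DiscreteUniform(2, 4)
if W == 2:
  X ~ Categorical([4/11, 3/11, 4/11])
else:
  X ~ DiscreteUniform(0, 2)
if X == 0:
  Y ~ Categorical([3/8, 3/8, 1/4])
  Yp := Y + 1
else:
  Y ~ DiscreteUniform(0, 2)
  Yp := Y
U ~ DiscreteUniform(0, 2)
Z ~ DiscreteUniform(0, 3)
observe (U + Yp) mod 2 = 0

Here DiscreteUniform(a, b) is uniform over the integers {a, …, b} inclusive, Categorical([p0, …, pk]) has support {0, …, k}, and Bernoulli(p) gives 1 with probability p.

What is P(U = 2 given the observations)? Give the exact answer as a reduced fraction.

P(U = 2 | obs) = 673/1861

Enumerate traces; 168 have nonzero weight after conditioning:
  (W=2, X=0, Y=0, U=1, Z=0) weight 1/264
  (W=2, X=0, Y=0, U=1, Z=1) weight 1/264
  (W=2, X=0, Y=0, U=1, Z=2) weight 1/264
  (W=2, X=0, Y=0, U=1, Z=3) weight 1/264
  (W=2, X=0, Y=1, U=0, Z=0) weight 1/264
  (W=2, X=0, Y=1, U=0, Z=1) weight 1/264
  (W=2, X=0, Y=1, U=0, Z=2) weight 1/264
  (W=2, X=0, Y=1, U=0, Z=3) weight 1/264
  (W=2, X=0, Y=1, U=2, Z=0) weight 1/264
  … 159 more
Group by U:
  weight(U=0) = 673/3564
  weight(U=1) = 515/3564
  weight(U=2) = 673/3564
Total weight = 673/3564 + 515/3564 + 673/3564 = 1861/3564
P(U=0 | obs) = 673/3564 / 1861/3564 = 673/1861
P(U=1 | obs) = 515/3564 / 1861/3564 = 515/1861
P(U=2 | obs) = 673/3564 / 1861/3564 = 673/1861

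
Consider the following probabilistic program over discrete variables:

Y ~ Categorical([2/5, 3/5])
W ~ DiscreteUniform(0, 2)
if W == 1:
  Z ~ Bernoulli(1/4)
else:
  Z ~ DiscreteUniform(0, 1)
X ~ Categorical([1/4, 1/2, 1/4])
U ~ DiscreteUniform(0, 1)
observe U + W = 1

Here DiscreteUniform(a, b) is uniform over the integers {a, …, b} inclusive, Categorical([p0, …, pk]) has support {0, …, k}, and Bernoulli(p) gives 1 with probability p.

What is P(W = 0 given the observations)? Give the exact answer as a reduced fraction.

P(W = 0 | obs) = 1/2

Enumerate traces; 24 have nonzero weight after conditioning:
  (Y=0, W=0, Z=0, X=0, U=1) weight 1/120
  (Y=0, W=0, Z=0, X=1, U=1) weight 1/60
  (Y=0, W=0, Z=0, X=2, U=1) weight 1/120
  (Y=0, W=0, Z=1, X=0, U=1) weight 1/120
  (Y=0, W=0, Z=1, X=1, U=1) weight 1/60
  (Y=0, W=0, Z=1, X=2, U=1) weight 1/120
  (Y=0, W=1, Z=0, X=0, U=0) weight 1/80
  (Y=0, W=1, Z=0, X=1, U=0) weight 1/40
  … 16 more
Group by W:
  weight(W=0) = 1/6
  weight(W=1) = 1/6
Total weight = 1/6 + 1/6 = 1/3
P(W=0 | obs) = 1/6 / 1/3 = 1/2
P(W=1 | obs) = 1/6 / 1/3 = 1/2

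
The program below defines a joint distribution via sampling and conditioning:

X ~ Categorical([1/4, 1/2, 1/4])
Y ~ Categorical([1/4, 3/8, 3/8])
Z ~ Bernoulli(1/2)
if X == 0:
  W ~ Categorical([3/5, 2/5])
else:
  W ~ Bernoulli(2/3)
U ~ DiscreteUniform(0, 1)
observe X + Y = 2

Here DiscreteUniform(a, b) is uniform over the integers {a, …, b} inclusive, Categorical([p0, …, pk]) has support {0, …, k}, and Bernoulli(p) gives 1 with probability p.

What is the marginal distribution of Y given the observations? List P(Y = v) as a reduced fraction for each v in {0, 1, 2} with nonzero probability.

Enumerate traces; 24 have nonzero weight after conditioning:
  (X=0, Y=2, Z=0, W=0, U=0) weight 9/640
  (X=0, Y=2, Z=0, W=0, U=1) weight 9/640
  (X=0, Y=2, Z=0, W=1, U=0) weight 3/320
  (X=0, Y=2, Z=0, W=1, U=1) weight 3/320
  (X=0, Y=2, Z=1, W=0, U=0) weight 9/640
  (X=0, Y=2, Z=1, W=0, U=1) weight 9/640
  (X=0, Y=2, Z=1, W=1, U=0) weight 3/320
  (X=0, Y=2, Z=1, W=1, U=1) weight 3/320
  (X=1, Y=1, Z=0, W=0, U=0) weight 1/64
  (X=2, Y=0, Z=0, W=0, U=0) weight 1/192
  … 14 more
Group by Y:
  weight(Y=0) = 1/16
  weight(Y=1) = 3/16
  weight(Y=2) = 3/32
Total weight = 1/16 + 3/16 + 3/32 = 11/32
P(Y=0 | obs) = 1/16 / 11/32 = 2/11
P(Y=1 | obs) = 3/16 / 11/32 = 6/11
P(Y=2 | obs) = 3/32 / 11/32 = 3/11

P(Y=0) = 2/11, P(Y=1) = 6/11, P(Y=2) = 3/11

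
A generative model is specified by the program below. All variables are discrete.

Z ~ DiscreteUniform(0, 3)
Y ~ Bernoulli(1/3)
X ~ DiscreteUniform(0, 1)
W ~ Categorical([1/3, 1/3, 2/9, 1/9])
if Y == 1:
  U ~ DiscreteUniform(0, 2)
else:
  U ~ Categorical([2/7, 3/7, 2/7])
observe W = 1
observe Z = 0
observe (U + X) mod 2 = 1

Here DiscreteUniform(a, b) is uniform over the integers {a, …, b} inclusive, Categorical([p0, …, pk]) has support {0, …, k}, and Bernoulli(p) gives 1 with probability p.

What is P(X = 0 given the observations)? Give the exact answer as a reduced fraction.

Enumerate traces; 6 have nonzero weight after conditioning:
  (Z=0, Y=0, X=0, W=1, U=1) weight 1/84
  (Z=0, Y=0, X=1, W=1, U=0) weight 1/126
  (Z=0, Y=0, X=1, W=1, U=2) weight 1/126
  (Z=0, Y=1, X=0, W=1, U=1) weight 1/216
  (Z=0, Y=1, X=1, W=1, U=0) weight 1/216
  (Z=0, Y=1, X=1, W=1, U=2) weight 1/216
Group by X:
  weight(X=0) = 25/1512
  weight(X=1) = 19/756
Total weight = 25/1512 + 19/756 = 1/24
P(X=0 | obs) = 25/1512 / 1/24 = 25/63
P(X=1 | obs) = 19/756 / 1/24 = 38/63

P(X = 0 | obs) = 25/63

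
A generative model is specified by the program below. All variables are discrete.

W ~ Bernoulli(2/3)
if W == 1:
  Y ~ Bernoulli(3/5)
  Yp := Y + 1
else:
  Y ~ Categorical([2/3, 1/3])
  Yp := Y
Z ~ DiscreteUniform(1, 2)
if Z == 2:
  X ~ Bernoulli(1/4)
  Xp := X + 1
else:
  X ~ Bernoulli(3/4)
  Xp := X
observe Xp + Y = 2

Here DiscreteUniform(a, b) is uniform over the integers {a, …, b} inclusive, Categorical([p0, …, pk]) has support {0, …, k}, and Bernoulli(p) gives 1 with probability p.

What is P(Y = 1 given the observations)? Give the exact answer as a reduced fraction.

P(Y = 1 | obs) = 69/80

Enumerate traces; 6 have nonzero weight after conditioning:
  (W=0, Y=0, Z=2, X=1) weight 1/36
  (W=0, Y=1, Z=1, X=1) weight 1/24
  (W=0, Y=1, Z=2, X=0) weight 1/24
  (W=1, Y=0, Z=2, X=1) weight 1/30
  (W=1, Y=1, Z=1, X=1) weight 3/20
  (W=1, Y=1, Z=2, X=0) weight 3/20
Group by Y:
  weight(Y=0) = 11/180
  weight(Y=1) = 23/60
Total weight = 11/180 + 23/60 = 4/9
P(Y=0 | obs) = 11/180 / 4/9 = 11/80
P(Y=1 | obs) = 23/60 / 4/9 = 69/80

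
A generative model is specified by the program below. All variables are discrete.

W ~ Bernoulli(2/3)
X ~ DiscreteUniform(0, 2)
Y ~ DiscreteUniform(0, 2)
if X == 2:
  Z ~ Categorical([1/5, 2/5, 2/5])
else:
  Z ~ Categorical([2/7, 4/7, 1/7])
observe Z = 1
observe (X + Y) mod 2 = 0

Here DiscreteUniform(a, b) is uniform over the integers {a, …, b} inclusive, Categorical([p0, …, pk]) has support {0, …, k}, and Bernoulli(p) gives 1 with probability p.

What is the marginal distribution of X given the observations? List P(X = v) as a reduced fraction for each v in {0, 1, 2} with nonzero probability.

P(X=0) = 5/11, P(X=1) = 5/22, P(X=2) = 7/22

Enumerate traces; 10 have nonzero weight after conditioning:
  (W=0, X=0, Y=0, Z=1) weight 4/189
  (W=0, X=0, Y=2, Z=1) weight 4/189
  (W=0, X=1, Y=1, Z=1) weight 4/189
  (W=0, X=2, Y=0, Z=1) weight 2/135
  (W=0, X=2, Y=2, Z=1) weight 2/135
  (W=1, X=0, Y=0, Z=1) weight 8/189
  (W=1, X=0, Y=2, Z=1) weight 8/189
  (W=1, X=1, Y=1, Z=1) weight 8/189
  … 2 more
Group by X:
  weight(X=0) = 8/63
  weight(X=1) = 4/63
  weight(X=2) = 4/45
Total weight = 8/63 + 4/63 + 4/45 = 88/315
P(X=0 | obs) = 8/63 / 88/315 = 5/11
P(X=1 | obs) = 4/63 / 88/315 = 5/22
P(X=2 | obs) = 4/45 / 88/315 = 7/22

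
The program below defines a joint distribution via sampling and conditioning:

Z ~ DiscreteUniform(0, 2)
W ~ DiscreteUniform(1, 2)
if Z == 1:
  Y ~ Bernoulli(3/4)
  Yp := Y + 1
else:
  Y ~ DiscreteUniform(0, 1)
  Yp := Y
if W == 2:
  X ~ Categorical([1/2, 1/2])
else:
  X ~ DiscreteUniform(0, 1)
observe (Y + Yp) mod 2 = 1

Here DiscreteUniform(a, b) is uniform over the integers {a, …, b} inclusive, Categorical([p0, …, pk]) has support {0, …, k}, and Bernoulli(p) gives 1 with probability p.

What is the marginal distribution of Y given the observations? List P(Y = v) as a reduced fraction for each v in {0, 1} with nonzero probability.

Enumerate traces; 8 have nonzero weight after conditioning:
  (Z=1, W=1, Y=0, X=0) weight 1/48
  (Z=1, W=1, Y=0, X=1) weight 1/48
  (Z=1, W=1, Y=1, X=0) weight 1/16
  (Z=1, W=1, Y=1, X=1) weight 1/16
  (Z=1, W=2, Y=0, X=0) weight 1/48
  (Z=1, W=2, Y=0, X=1) weight 1/48
  (Z=1, W=2, Y=1, X=0) weight 1/16
  (Z=1, W=2, Y=1, X=1) weight 1/16
Group by Y:
  weight(Y=0) = 1/12
  weight(Y=1) = 1/4
Total weight = 1/12 + 1/4 = 1/3
P(Y=0 | obs) = 1/12 / 1/3 = 1/4
P(Y=1 | obs) = 1/4 / 1/3 = 3/4

P(Y=0) = 1/4, P(Y=1) = 3/4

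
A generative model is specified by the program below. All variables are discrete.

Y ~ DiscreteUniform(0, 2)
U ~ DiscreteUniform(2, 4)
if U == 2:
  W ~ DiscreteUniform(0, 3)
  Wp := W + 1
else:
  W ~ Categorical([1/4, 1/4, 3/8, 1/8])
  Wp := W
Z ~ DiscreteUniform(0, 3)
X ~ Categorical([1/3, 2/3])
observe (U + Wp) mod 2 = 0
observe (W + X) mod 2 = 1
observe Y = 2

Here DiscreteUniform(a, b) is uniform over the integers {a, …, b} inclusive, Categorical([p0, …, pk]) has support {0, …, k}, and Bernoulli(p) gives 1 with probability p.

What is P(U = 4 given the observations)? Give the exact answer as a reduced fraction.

Enumerate traces; 24 have nonzero weight after conditioning:
  (Y=2, U=2, W=1, Z=0, X=0) weight 1/432
  (Y=2, U=2, W=1, Z=1, X=0) weight 1/432
  (Y=2, U=2, W=1, Z=2, X=0) weight 1/432
  (Y=2, U=2, W=1, Z=3, X=0) weight 1/432
  (Y=2, U=2, W=3, Z=0, X=0) weight 1/432
  (Y=2, U=2, W=3, Z=1, X=0) weight 1/432
  (Y=2, U=2, W=3, Z=2, X=0) weight 1/432
  (Y=2, U=2, W=3, Z=3, X=0) weight 1/432
  (Y=2, U=3, W=1, Z=0, X=0) weight 1/432
  (Y=2, U=4, W=0, Z=0, X=1) weight 1/216
  … 14 more
Group by U:
  weight(U=2) = 1/54
  weight(U=3) = 1/72
  weight(U=4) = 5/108
Total weight = 1/54 + 1/72 + 5/108 = 17/216
P(U=2 | obs) = 1/54 / 17/216 = 4/17
P(U=3 | obs) = 1/72 / 17/216 = 3/17
P(U=4 | obs) = 5/108 / 17/216 = 10/17

P(U = 4 | obs) = 10/17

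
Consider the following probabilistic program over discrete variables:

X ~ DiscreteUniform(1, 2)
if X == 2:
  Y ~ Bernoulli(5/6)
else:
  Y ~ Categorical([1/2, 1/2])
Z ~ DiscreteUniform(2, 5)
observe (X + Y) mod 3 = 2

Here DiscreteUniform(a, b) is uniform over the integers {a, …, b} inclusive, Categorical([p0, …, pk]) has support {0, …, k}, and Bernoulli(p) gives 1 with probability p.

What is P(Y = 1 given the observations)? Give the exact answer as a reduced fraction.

Enumerate traces; 8 have nonzero weight after conditioning:
  (X=1, Y=1, Z=2) weight 1/16
  (X=1, Y=1, Z=3) weight 1/16
  (X=1, Y=1, Z=4) weight 1/16
  (X=1, Y=1, Z=5) weight 1/16
  (X=2, Y=0, Z=2) weight 1/48
  (X=2, Y=0, Z=3) weight 1/48
  (X=2, Y=0, Z=4) weight 1/48
  (X=2, Y=0, Z=5) weight 1/48
Group by Y:
  weight(Y=0) = 1/12
  weight(Y=1) = 1/4
Total weight = 1/12 + 1/4 = 1/3
P(Y=0 | obs) = 1/12 / 1/3 = 1/4
P(Y=1 | obs) = 1/4 / 1/3 = 3/4

P(Y = 1 | obs) = 3/4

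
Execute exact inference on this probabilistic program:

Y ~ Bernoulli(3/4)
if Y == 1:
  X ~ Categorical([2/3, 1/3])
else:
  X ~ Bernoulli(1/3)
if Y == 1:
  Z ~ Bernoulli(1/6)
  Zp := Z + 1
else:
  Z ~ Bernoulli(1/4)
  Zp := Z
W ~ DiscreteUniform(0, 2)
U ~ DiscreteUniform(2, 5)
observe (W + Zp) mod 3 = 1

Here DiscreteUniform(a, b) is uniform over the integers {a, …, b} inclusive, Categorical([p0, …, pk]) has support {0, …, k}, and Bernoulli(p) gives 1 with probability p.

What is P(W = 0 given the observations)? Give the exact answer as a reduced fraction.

Enumerate traces; 32 have nonzero weight after conditioning:
  (Y=0, X=0, Z=0, W=1, U=2) weight 1/96
  (Y=0, X=0, Z=0, W=1, U=3) weight 1/96
  (Y=0, X=0, Z=0, W=1, U=4) weight 1/96
  (Y=0, X=0, Z=0, W=1, U=5) weight 1/96
  (Y=0, X=0, Z=1, W=0, U=2) weight 1/288
  (Y=0, X=0, Z=1, W=0, U=3) weight 1/288
  (Y=0, X=0, Z=1, W=0, U=4) weight 1/288
  (Y=0, X=0, Z=1, W=0, U=5) weight 1/288
  (Y=1, X=0, Z=1, W=2, U=2) weight 1/144
  … 23 more
Group by W:
  weight(W=0) = 11/48
  weight(W=1) = 1/16
  weight(W=2) = 1/24
Total weight = 11/48 + 1/16 + 1/24 = 1/3
P(W=0 | obs) = 11/48 / 1/3 = 11/16
P(W=1 | obs) = 1/16 / 1/3 = 3/16
P(W=2 | obs) = 1/24 / 1/3 = 1/8

P(W = 0 | obs) = 11/16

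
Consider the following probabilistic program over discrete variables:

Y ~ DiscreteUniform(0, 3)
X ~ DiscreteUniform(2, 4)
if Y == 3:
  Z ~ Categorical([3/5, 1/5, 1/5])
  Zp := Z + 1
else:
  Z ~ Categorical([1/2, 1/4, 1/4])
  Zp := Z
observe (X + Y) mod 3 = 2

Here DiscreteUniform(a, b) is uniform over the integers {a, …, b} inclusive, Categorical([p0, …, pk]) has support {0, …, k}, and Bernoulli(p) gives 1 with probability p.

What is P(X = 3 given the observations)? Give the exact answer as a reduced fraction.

P(X = 3 | obs) = 1/4

Enumerate traces; 12 have nonzero weight after conditioning:
  (Y=0, X=2, Z=0) weight 1/24
  (Y=0, X=2, Z=1) weight 1/48
  (Y=0, X=2, Z=2) weight 1/48
  (Y=1, X=4, Z=0) weight 1/24
  (Y=1, X=4, Z=1) weight 1/48
  (Y=1, X=4, Z=2) weight 1/48
  (Y=2, X=3, Z=0) weight 1/24
  (Y=2, X=3, Z=1) weight 1/48
  … 4 more
Group by X:
  weight(X=2) = 1/6
  weight(X=3) = 1/12
  weight(X=4) = 1/12
Total weight = 1/6 + 1/12 + 1/12 = 1/3
P(X=2 | obs) = 1/6 / 1/3 = 1/2
P(X=3 | obs) = 1/12 / 1/3 = 1/4
P(X=4 | obs) = 1/12 / 1/3 = 1/4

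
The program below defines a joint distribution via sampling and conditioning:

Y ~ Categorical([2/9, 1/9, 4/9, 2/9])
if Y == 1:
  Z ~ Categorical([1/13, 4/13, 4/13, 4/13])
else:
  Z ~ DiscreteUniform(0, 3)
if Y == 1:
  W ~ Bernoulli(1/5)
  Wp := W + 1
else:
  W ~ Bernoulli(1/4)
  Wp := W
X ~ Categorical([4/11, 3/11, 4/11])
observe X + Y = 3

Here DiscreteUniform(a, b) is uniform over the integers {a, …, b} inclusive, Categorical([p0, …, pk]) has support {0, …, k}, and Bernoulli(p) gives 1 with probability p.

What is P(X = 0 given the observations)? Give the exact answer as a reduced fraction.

Enumerate traces; 24 have nonzero weight after conditioning:
  (Y=1, Z=0, W=0, X=2) weight 16/6435
  (Y=1, Z=0, W=1, X=2) weight 4/6435
  (Y=1, Z=1, W=0, X=2) weight 64/6435
  (Y=1, Z=1, W=1, X=2) weight 16/6435
  (Y=1, Z=2, W=0, X=2) weight 64/6435
  (Y=1, Z=2, W=1, X=2) weight 16/6435
  (Y=1, Z=3, W=0, X=2) weight 64/6435
  (Y=1, Z=3, W=1, X=2) weight 16/6435
  (Y=2, Z=0, W=0, X=1) weight 1/44
  (Y=3, Z=0, W=0, X=0) weight 1/66
  … 14 more
Group by X:
  weight(X=0) = 8/99
  weight(X=1) = 4/33
  weight(X=2) = 4/99
Total weight = 8/99 + 4/33 + 4/99 = 8/33
P(X=0 | obs) = 8/99 / 8/33 = 1/3
P(X=1 | obs) = 4/33 / 8/33 = 1/2
P(X=2 | obs) = 4/99 / 8/33 = 1/6

P(X = 0 | obs) = 1/3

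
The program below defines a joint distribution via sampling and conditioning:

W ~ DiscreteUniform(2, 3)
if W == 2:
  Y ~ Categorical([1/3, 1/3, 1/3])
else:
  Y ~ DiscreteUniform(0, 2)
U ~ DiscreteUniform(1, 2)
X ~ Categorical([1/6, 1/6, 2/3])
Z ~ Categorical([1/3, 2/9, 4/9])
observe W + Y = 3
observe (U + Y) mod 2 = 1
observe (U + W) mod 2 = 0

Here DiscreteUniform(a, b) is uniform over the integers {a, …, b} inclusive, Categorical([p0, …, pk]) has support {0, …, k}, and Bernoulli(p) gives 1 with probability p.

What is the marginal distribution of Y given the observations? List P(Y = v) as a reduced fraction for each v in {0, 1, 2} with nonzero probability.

P(Y=0) = 1/2, P(Y=1) = 1/2

Enumerate traces; 18 have nonzero weight after conditioning:
  (W=2, Y=1, U=2, X=0, Z=0) weight 1/216
  (W=2, Y=1, U=2, X=0, Z=1) weight 1/324
  (W=2, Y=1, U=2, X=0, Z=2) weight 1/162
  (W=2, Y=1, U=2, X=1, Z=0) weight 1/216
  (W=2, Y=1, U=2, X=1, Z=1) weight 1/324
  (W=2, Y=1, U=2, X=1, Z=2) weight 1/162
  (W=2, Y=1, U=2, X=2, Z=0) weight 1/54
  (W=2, Y=1, U=2, X=2, Z=1) weight 1/81
  (W=3, Y=0, U=1, X=0, Z=0) weight 1/216
  … 9 more
Group by Y:
  weight(Y=0) = 1/12
  weight(Y=1) = 1/12
Total weight = 1/12 + 1/12 = 1/6
P(Y=0 | obs) = 1/12 / 1/6 = 1/2
P(Y=1 | obs) = 1/12 / 1/6 = 1/2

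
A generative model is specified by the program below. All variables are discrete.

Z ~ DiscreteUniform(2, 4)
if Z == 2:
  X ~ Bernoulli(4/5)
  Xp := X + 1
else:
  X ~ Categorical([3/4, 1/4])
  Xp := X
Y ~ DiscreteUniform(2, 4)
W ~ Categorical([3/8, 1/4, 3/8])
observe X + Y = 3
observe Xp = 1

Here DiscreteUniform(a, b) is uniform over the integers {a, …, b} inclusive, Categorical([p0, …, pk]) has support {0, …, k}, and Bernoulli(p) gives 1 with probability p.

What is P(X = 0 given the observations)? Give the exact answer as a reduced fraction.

Enumerate traces; 9 have nonzero weight after conditioning:
  (Z=2, X=0, Y=3, W=0) weight 1/120
  (Z=2, X=0, Y=3, W=1) weight 1/180
  (Z=2, X=0, Y=3, W=2) weight 1/120
  (Z=3, X=1, Y=2, W=0) weight 1/96
  (Z=3, X=1, Y=2, W=1) weight 1/144
  (Z=3, X=1, Y=2, W=2) weight 1/96
  (Z=4, X=1, Y=2, W=0) weight 1/96
  (Z=4, X=1, Y=2, W=1) weight 1/144
  … 1 more
Group by X:
  weight(X=0) = 1/45
  weight(X=1) = 1/18
Total weight = 1/45 + 1/18 = 7/90
P(X=0 | obs) = 1/45 / 7/90 = 2/7
P(X=1 | obs) = 1/18 / 7/90 = 5/7

P(X = 0 | obs) = 2/7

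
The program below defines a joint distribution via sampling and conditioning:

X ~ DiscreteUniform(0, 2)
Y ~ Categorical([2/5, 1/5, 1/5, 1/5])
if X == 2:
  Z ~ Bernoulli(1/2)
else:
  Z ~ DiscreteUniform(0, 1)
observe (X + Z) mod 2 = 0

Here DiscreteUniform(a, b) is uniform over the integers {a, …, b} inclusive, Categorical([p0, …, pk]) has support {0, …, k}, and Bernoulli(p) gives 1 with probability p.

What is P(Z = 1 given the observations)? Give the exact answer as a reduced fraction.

P(Z = 1 | obs) = 1/3

Enumerate traces; 12 have nonzero weight after conditioning:
  (X=0, Y=0, Z=0) weight 1/15
  (X=0, Y=1, Z=0) weight 1/30
  (X=0, Y=2, Z=0) weight 1/30
  (X=0, Y=3, Z=0) weight 1/30
  (X=1, Y=0, Z=1) weight 1/15
  (X=1, Y=1, Z=1) weight 1/30
  (X=1, Y=2, Z=1) weight 1/30
  (X=1, Y=3, Z=1) weight 1/30
  … 4 more
Group by Z:
  weight(Z=0) = 1/3
  weight(Z=1) = 1/6
Total weight = 1/3 + 1/6 = 1/2
P(Z=0 | obs) = 1/3 / 1/2 = 2/3
P(Z=1 | obs) = 1/6 / 1/2 = 1/3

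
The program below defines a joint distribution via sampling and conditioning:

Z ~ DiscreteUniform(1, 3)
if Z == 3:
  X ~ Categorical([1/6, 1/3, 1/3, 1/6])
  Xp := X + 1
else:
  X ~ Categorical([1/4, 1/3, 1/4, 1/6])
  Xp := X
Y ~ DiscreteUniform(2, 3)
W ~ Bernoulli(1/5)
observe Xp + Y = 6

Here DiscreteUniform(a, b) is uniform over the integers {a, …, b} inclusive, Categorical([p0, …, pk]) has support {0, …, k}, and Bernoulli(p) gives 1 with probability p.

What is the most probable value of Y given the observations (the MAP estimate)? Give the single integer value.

Enumerate traces; 8 have nonzero weight after conditioning:
  (Z=1, X=3, Y=3, W=0) weight 1/45
  (Z=1, X=3, Y=3, W=1) weight 1/180
  (Z=2, X=3, Y=3, W=0) weight 1/45
  (Z=2, X=3, Y=3, W=1) weight 1/180
  (Z=3, X=2, Y=3, W=0) weight 2/45
  (Z=3, X=2, Y=3, W=1) weight 1/90
  (Z=3, X=3, Y=2, W=0) weight 1/45
  (Z=3, X=3, Y=2, W=1) weight 1/180
Group by Y:
  weight(Y=2) = 1/36
  weight(Y=3) = 1/9
Total weight = 1/36 + 1/9 = 5/36
P(Y=2 | obs) = 1/36 / 5/36 = 1/5
P(Y=3 | obs) = 1/9 / 5/36 = 4/5
argmax = 3

argmax_v P(Y = v | obs) = 3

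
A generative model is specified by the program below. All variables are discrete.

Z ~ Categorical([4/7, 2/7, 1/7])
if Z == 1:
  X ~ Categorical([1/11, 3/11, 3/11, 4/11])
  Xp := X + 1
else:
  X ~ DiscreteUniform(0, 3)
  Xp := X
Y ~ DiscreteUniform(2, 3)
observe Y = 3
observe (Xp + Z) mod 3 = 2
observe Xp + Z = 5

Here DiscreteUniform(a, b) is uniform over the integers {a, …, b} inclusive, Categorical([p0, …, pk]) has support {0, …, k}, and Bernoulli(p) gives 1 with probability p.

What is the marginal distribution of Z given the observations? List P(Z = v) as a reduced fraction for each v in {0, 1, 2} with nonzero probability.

Enumerate traces; 2 have nonzero weight after conditioning:
  (Z=1, X=3, Y=3) weight 4/77
  (Z=2, X=3, Y=3) weight 1/56
Group by Z:
  weight(Z=1) = 4/77
  weight(Z=2) = 1/56
Total weight = 4/77 + 1/56 = 43/616
P(Z=1 | obs) = 4/77 / 43/616 = 32/43
P(Z=2 | obs) = 1/56 / 43/616 = 11/43

P(Z=1) = 32/43, P(Z=2) = 11/43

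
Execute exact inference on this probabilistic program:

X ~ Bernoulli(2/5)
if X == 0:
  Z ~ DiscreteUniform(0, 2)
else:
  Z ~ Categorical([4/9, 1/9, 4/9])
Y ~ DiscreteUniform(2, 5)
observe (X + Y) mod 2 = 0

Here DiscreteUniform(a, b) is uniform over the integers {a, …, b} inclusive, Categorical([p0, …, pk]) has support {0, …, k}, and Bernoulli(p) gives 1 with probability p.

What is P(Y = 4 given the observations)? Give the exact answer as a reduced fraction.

P(Y = 4 | obs) = 3/10

Enumerate traces; 12 have nonzero weight after conditioning:
  (X=0, Z=0, Y=2) weight 1/20
  (X=0, Z=0, Y=4) weight 1/20
  (X=0, Z=1, Y=2) weight 1/20
  (X=0, Z=1, Y=4) weight 1/20
  (X=0, Z=2, Y=2) weight 1/20
  (X=0, Z=2, Y=4) weight 1/20
  (X=1, Z=0, Y=3) weight 2/45
  (X=1, Z=0, Y=5) weight 2/45
  … 4 more
Group by Y:
  weight(Y=2) = 3/20
  weight(Y=3) = 1/10
  weight(Y=4) = 3/20
  weight(Y=5) = 1/10
Total weight = 3/20 + 1/10 + 3/20 + 1/10 = 1/2
P(Y=2 | obs) = 3/20 / 1/2 = 3/10
P(Y=3 | obs) = 1/10 / 1/2 = 1/5
P(Y=4 | obs) = 3/20 / 1/2 = 3/10
P(Y=5 | obs) = 1/10 / 1/2 = 1/5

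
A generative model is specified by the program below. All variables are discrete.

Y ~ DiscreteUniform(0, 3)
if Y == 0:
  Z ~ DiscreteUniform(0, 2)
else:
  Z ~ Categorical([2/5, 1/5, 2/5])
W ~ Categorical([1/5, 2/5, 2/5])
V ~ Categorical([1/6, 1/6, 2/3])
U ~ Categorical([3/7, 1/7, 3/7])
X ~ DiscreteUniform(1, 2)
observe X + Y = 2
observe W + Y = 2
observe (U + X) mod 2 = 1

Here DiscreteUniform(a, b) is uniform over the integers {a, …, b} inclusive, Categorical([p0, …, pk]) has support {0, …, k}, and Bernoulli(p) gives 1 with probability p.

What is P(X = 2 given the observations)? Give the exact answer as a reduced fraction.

P(X = 2 | obs) = 1/7

Enumerate traces; 27 have nonzero weight after conditioning:
  (Y=0, Z=0, W=2, V=0, U=1, X=2) weight 1/2520
  (Y=0, Z=0, W=2, V=1, U=1, X=2) weight 1/2520
  (Y=0, Z=0, W=2, V=2, U=1, X=2) weight 1/630
  (Y=0, Z=1, W=2, V=0, U=1, X=2) weight 1/2520
  (Y=0, Z=1, W=2, V=1, U=1, X=2) weight 1/2520
  (Y=0, Z=1, W=2, V=2, U=1, X=2) weight 1/630
  (Y=0, Z=2, W=2, V=0, U=1, X=2) weight 1/2520
  (Y=0, Z=2, W=2, V=1, U=1, X=2) weight 1/2520
  (Y=1, Z=0, W=1, V=0, U=0, X=1) weight 1/700
  … 18 more
Group by X:
  weight(X=1) = 3/70
  weight(X=2) = 1/140
Total weight = 3/70 + 1/140 = 1/20
P(X=1 | obs) = 3/70 / 1/20 = 6/7
P(X=2 | obs) = 1/140 / 1/20 = 1/7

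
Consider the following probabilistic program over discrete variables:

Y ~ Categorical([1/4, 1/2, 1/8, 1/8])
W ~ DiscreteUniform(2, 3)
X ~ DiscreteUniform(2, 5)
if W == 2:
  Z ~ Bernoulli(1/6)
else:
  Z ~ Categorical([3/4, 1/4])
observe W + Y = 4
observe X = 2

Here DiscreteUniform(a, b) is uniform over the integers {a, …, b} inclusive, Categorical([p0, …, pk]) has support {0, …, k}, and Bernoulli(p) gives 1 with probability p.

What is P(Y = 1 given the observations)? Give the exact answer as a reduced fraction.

P(Y = 1 | obs) = 4/5

Enumerate traces; 4 have nonzero weight after conditioning:
  (Y=1, W=3, X=2, Z=0) weight 3/64
  (Y=1, W=3, X=2, Z=1) weight 1/64
  (Y=2, W=2, X=2, Z=0) weight 5/384
  (Y=2, W=2, X=2, Z=1) weight 1/384
Group by Y:
  weight(Y=1) = 1/16
  weight(Y=2) = 1/64
Total weight = 1/16 + 1/64 = 5/64
P(Y=1 | obs) = 1/16 / 5/64 = 4/5
P(Y=2 | obs) = 1/64 / 5/64 = 1/5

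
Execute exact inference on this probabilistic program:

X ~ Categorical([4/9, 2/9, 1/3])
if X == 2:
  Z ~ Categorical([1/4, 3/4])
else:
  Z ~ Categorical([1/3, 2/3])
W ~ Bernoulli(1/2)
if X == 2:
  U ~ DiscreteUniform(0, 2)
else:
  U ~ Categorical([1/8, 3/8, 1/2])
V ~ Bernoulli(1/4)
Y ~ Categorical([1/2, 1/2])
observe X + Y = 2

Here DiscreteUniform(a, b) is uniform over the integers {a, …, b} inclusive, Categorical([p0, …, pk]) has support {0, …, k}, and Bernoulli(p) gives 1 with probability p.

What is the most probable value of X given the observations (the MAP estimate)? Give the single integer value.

argmax_v P(X = v | obs) = 2

Enumerate traces; 48 have nonzero weight after conditioning:
  (X=1, Z=0, W=0, U=0, V=0, Y=1) weight 1/576
  (X=1, Z=0, W=0, U=0, V=1, Y=1) weight 1/1728
  (X=1, Z=0, W=0, U=1, V=0, Y=1) weight 1/192
  (X=1, Z=0, W=0, U=1, V=1, Y=1) weight 1/576
  (X=1, Z=0, W=0, U=2, V=0, Y=1) weight 1/144
  (X=1, Z=0, W=0, U=2, V=1, Y=1) weight 1/432
  (X=1, Z=0, W=1, U=0, V=0, Y=1) weight 1/576
  (X=1, Z=0, W=1, U=0, V=1, Y=1) weight 1/1728
  (X=2, Z=0, W=0, U=0, V=0, Y=0) weight 1/192
  … 39 more
Group by X:
  weight(X=1) = 1/9
  weight(X=2) = 1/6
Total weight = 1/9 + 1/6 = 5/18
P(X=1 | obs) = 1/9 / 5/18 = 2/5
P(X=2 | obs) = 1/6 / 5/18 = 3/5
argmax = 2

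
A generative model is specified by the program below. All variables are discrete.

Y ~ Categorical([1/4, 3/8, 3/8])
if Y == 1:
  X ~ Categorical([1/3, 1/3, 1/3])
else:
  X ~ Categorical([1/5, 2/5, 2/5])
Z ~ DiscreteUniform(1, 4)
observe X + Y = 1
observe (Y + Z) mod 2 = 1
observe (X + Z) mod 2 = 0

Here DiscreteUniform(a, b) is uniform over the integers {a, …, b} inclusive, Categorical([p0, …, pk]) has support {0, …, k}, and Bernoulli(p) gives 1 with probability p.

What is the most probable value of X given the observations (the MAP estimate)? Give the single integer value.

Enumerate traces; 4 have nonzero weight after conditioning:
  (Y=0, X=1, Z=1) weight 1/40
  (Y=0, X=1, Z=3) weight 1/40
  (Y=1, X=0, Z=2) weight 1/32
  (Y=1, X=0, Z=4) weight 1/32
Group by X:
  weight(X=0) = 1/16
  weight(X=1) = 1/20
Total weight = 1/16 + 1/20 = 9/80
P(X=0 | obs) = 1/16 / 9/80 = 5/9
P(X=1 | obs) = 1/20 / 9/80 = 4/9
argmax = 0

argmax_v P(X = v | obs) = 0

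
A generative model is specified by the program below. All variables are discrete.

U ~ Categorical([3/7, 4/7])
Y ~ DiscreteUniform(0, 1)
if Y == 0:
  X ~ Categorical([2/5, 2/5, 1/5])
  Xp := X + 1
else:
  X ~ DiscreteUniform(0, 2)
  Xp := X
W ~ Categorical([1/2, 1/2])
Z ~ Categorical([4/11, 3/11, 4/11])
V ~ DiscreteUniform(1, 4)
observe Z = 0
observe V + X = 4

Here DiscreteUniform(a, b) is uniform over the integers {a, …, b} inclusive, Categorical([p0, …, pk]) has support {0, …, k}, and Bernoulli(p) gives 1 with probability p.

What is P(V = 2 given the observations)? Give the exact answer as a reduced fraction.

Enumerate traces; 24 have nonzero weight after conditioning:
  (U=0, Y=0, X=0, W=0, Z=0, V=4) weight 3/770
  (U=0, Y=0, X=0, W=1, Z=0, V=4) weight 3/770
  (U=0, Y=0, X=1, W=0, Z=0, V=3) weight 3/770
  (U=0, Y=0, X=1, W=1, Z=0, V=3) weight 3/770
  (U=0, Y=0, X=2, W=0, Z=0, V=2) weight 3/1540
  (U=0, Y=0, X=2, W=1, Z=0, V=2) weight 3/1540
  (U=0, Y=1, X=0, W=0, Z=0, V=4) weight 1/308
  (U=0, Y=1, X=0, W=1, Z=0, V=4) weight 1/308
  … 16 more
Group by V:
  weight(V=2) = 4/165
  weight(V=3) = 1/30
  weight(V=4) = 1/30
Total weight = 4/165 + 1/30 + 1/30 = 1/11
P(V=2 | obs) = 4/165 / 1/11 = 4/15
P(V=3 | obs) = 1/30 / 1/11 = 11/30
P(V=4 | obs) = 1/30 / 1/11 = 11/30

P(V = 2 | obs) = 4/15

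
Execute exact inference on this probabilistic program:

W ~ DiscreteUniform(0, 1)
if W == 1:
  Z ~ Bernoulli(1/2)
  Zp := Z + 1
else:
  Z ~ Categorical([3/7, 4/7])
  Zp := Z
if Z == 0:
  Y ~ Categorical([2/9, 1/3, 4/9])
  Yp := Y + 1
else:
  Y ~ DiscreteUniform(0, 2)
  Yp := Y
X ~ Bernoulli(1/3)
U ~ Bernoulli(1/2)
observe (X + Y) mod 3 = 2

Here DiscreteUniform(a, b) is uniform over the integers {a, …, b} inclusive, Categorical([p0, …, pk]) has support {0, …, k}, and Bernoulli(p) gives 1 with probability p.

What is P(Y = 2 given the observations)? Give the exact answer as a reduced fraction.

P(Y = 2 | obs) = 97/139

Enumerate traces; 16 have nonzero weight after conditioning:
  (W=0, Z=0, Y=1, X=1, U=0) weight 1/84
  (W=0, Z=0, Y=1, X=1, U=1) weight 1/84
  (W=0, Z=0, Y=2, X=0, U=0) weight 2/63
  (W=0, Z=0, Y=2, X=0, U=1) weight 2/63
  (W=0, Z=1, Y=1, X=1, U=0) weight 1/63
  (W=0, Z=1, Y=1, X=1, U=1) weight 1/63
  (W=0, Z=1, Y=2, X=0, U=0) weight 2/63
  (W=0, Z=1, Y=2, X=0, U=1) weight 2/63
  … 8 more
Group by Y:
  weight(Y=1) = 1/9
  weight(Y=2) = 97/378
Total weight = 1/9 + 97/378 = 139/378
P(Y=1 | obs) = 1/9 / 139/378 = 42/139
P(Y=2 | obs) = 97/378 / 139/378 = 97/139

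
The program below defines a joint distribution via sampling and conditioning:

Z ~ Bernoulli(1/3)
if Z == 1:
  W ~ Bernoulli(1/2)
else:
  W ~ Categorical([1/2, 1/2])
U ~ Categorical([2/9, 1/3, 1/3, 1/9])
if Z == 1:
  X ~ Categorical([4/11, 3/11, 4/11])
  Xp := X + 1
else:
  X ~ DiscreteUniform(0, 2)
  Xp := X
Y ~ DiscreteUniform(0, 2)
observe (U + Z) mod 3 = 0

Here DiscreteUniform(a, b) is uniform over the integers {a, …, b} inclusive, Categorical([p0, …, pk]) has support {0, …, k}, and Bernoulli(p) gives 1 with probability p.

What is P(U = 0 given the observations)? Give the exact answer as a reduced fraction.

P(U = 0 | obs) = 4/9

Enumerate traces; 54 have nonzero weight after conditioning:
  (Z=0, W=0, U=0, X=0, Y=0) weight 2/243
  (Z=0, W=0, U=0, X=0, Y=1) weight 2/243
  (Z=0, W=0, U=0, X=0, Y=2) weight 2/243
  (Z=0, W=0, U=0, X=1, Y=0) weight 2/243
  (Z=0, W=0, U=0, X=1, Y=1) weight 2/243
  (Z=0, W=0, U=0, X=1, Y=2) weight 2/243
  (Z=0, W=0, U=0, X=2, Y=0) weight 2/243
  (Z=0, W=0, U=0, X=2, Y=1) weight 2/243
  (Z=0, W=0, U=3, X=0, Y=0) weight 1/243
  (Z=1, W=0, U=2, X=0, Y=0) weight 2/297
  … 44 more
Group by U:
  weight(U=0) = 4/27
  weight(U=2) = 1/9
  weight(U=3) = 2/27
Total weight = 4/27 + 1/9 + 2/27 = 1/3
P(U=0 | obs) = 4/27 / 1/3 = 4/9
P(U=2 | obs) = 1/9 / 1/3 = 1/3
P(U=3 | obs) = 2/27 / 1/3 = 2/9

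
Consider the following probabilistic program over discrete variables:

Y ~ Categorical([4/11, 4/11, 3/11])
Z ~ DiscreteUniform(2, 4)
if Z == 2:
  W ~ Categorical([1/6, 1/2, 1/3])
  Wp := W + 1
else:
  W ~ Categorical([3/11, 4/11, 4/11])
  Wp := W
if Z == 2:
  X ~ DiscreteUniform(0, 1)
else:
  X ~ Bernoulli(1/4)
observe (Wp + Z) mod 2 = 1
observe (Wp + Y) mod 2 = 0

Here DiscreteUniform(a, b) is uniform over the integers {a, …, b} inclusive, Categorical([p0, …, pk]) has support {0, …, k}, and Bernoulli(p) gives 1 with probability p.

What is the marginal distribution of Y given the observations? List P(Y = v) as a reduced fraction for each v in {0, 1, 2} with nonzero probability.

P(Y=0) = 28/87, P(Y=1) = 38/87, P(Y=2) = 7/29

Enumerate traces; 14 have nonzero weight after conditioning:
  (Y=0, Z=3, W=0, X=0) weight 3/121
  (Y=0, Z=3, W=0, X=1) weight 1/121
  (Y=0, Z=3, W=2, X=0) weight 4/121
  (Y=0, Z=3, W=2, X=1) weight 4/363
  (Y=1, Z=2, W=0, X=0) weight 1/99
  (Y=1, Z=2, W=0, X=1) weight 1/99
  (Y=1, Z=2, W=2, X=0) weight 2/99
  (Y=1, Z=2, W=2, X=1) weight 2/99
  (Y=2, Z=3, W=0, X=0) weight 9/484
  … 5 more
Group by Y:
  weight(Y=0) = 28/363
  weight(Y=1) = 38/363
  weight(Y=2) = 7/121
Total weight = 28/363 + 38/363 + 7/121 = 29/121
P(Y=0 | obs) = 28/363 / 29/121 = 28/87
P(Y=1 | obs) = 38/363 / 29/121 = 38/87
P(Y=2 | obs) = 7/121 / 29/121 = 7/29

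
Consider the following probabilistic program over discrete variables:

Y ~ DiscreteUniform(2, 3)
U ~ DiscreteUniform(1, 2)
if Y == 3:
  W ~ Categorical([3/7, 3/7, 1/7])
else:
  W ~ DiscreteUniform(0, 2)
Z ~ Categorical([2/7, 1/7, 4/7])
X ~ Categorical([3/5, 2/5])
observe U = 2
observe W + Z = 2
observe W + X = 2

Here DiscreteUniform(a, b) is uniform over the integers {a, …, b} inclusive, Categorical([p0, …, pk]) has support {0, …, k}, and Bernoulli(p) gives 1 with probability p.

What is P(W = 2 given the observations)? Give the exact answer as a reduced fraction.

Enumerate traces; 4 have nonzero weight after conditioning:
  (Y=2, U=2, W=1, Z=1, X=1) weight 1/210
  (Y=2, U=2, W=2, Z=0, X=0) weight 1/70
  (Y=3, U=2, W=1, Z=1, X=1) weight 3/490
  (Y=3, U=2, W=2, Z=0, X=0) weight 3/490
Group by W:
  weight(W=1) = 8/735
  weight(W=2) = 1/49
Total weight = 8/735 + 1/49 = 23/735
P(W=1 | obs) = 8/735 / 23/735 = 8/23
P(W=2 | obs) = 1/49 / 23/735 = 15/23

P(W = 2 | obs) = 15/23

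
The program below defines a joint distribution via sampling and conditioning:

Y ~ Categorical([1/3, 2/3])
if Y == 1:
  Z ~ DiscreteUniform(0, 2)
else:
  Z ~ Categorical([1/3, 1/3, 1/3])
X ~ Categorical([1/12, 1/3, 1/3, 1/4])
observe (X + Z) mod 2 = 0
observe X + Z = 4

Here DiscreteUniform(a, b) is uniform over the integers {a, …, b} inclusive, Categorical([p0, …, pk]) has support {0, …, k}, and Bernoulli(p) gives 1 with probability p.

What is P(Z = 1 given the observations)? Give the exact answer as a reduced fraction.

P(Z = 1 | obs) = 3/7

Enumerate traces; 4 have nonzero weight after conditioning:
  (Y=0, Z=1, X=3) weight 1/36
  (Y=0, Z=2, X=2) weight 1/27
  (Y=1, Z=1, X=3) weight 1/18
  (Y=1, Z=2, X=2) weight 2/27
Group by Z:
  weight(Z=1) = 1/12
  weight(Z=2) = 1/9
Total weight = 1/12 + 1/9 = 7/36
P(Z=1 | obs) = 1/12 / 7/36 = 3/7
P(Z=2 | obs) = 1/9 / 7/36 = 4/7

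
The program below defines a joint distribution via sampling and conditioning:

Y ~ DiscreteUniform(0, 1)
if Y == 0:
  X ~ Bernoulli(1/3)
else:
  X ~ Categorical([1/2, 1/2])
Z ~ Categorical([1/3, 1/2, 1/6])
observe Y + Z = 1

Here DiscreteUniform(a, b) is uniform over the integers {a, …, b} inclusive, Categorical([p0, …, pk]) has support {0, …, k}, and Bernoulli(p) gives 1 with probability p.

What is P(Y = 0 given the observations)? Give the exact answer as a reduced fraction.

P(Y = 0 | obs) = 3/5

Enumerate traces; 4 have nonzero weight after conditioning:
  (Y=0, X=0, Z=1) weight 1/6
  (Y=0, X=1, Z=1) weight 1/12
  (Y=1, X=0, Z=0) weight 1/12
  (Y=1, X=1, Z=0) weight 1/12
Group by Y:
  weight(Y=0) = 1/4
  weight(Y=1) = 1/6
Total weight = 1/4 + 1/6 = 5/12
P(Y=0 | obs) = 1/4 / 5/12 = 3/5
P(Y=1 | obs) = 1/6 / 5/12 = 2/5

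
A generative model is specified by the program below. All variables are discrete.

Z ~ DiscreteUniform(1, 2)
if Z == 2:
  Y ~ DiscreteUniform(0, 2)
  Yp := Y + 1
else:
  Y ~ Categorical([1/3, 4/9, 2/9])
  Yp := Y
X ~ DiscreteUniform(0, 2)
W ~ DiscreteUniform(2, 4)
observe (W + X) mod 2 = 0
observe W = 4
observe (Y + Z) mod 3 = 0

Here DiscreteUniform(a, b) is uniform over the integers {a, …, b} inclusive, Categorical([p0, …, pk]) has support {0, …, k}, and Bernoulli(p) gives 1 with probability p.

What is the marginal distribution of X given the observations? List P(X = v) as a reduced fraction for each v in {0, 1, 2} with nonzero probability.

Enumerate traces; 4 have nonzero weight after conditioning:
  (Z=1, Y=2, X=0, W=4) weight 1/81
  (Z=1, Y=2, X=2, W=4) weight 1/81
  (Z=2, Y=1, X=0, W=4) weight 1/54
  (Z=2, Y=1, X=2, W=4) weight 1/54
Group by X:
  weight(X=0) = 5/162
  weight(X=2) = 5/162
Total weight = 5/162 + 5/162 = 5/81
P(X=0 | obs) = 5/162 / 5/81 = 1/2
P(X=2 | obs) = 5/162 / 5/81 = 1/2

P(X=0) = 1/2, P(X=2) = 1/2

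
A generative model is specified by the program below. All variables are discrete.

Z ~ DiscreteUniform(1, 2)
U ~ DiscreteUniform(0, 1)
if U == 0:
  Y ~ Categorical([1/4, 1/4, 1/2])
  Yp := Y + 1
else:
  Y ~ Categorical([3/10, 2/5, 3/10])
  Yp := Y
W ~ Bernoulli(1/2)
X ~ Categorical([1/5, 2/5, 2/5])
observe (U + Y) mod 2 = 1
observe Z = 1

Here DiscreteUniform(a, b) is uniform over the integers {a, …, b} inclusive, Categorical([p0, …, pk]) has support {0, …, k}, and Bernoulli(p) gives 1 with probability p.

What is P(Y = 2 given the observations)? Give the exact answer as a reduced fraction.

P(Y = 2 | obs) = 6/17

Enumerate traces; 18 have nonzero weight after conditioning:
  (Z=1, U=0, Y=1, W=0, X=0) weight 1/160
  (Z=1, U=0, Y=1, W=0, X=1) weight 1/80
  (Z=1, U=0, Y=1, W=0, X=2) weight 1/80
  (Z=1, U=0, Y=1, W=1, X=0) weight 1/160
  (Z=1, U=0, Y=1, W=1, X=1) weight 1/80
  (Z=1, U=0, Y=1, W=1, X=2) weight 1/80
  (Z=1, U=1, Y=0, W=0, X=0) weight 3/400
  (Z=1, U=1, Y=0, W=0, X=1) weight 3/200
  (Z=1, U=1, Y=2, W=0, X=0) weight 3/400
  … 9 more
Group by Y:
  weight(Y=0) = 3/40
  weight(Y=1) = 1/16
  weight(Y=2) = 3/40
Total weight = 3/40 + 1/16 + 3/40 = 17/80
P(Y=0 | obs) = 3/40 / 17/80 = 6/17
P(Y=1 | obs) = 1/16 / 17/80 = 5/17
P(Y=2 | obs) = 3/40 / 17/80 = 6/17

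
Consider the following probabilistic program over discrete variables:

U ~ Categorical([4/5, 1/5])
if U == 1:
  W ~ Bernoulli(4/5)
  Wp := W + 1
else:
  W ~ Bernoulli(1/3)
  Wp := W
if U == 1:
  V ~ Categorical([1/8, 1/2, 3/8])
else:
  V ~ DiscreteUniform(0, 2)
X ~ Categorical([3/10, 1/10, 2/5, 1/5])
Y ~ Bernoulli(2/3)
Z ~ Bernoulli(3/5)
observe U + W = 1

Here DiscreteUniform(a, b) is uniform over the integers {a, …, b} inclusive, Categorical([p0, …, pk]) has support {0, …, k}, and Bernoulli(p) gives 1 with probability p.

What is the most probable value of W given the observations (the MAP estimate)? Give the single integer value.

argmax_v P(W = v | obs) = 1

Enumerate traces; 96 have nonzero weight after conditioning:
  (U=0, W=1, V=0, X=0, Y=0, Z=0) weight 4/1125
  (U=0, W=1, V=0, X=0, Y=0, Z=1) weight 2/375
  (U=0, W=1, V=0, X=0, Y=1, Z=0) weight 8/1125
  (U=0, W=1, V=0, X=0, Y=1, Z=1) weight 4/375
  (U=0, W=1, V=0, X=1, Y=0, Z=0) weight 4/3375
  (U=0, W=1, V=0, X=1, Y=0, Z=1) weight 2/1125
  (U=0, W=1, V=0, X=1, Y=1, Z=0) weight 8/3375
  (U=0, W=1, V=0, X=1, Y=1, Z=1) weight 4/1125
  (U=1, W=0, V=0, X=0, Y=0, Z=0) weight 1/5000
  … 87 more
Group by W:
  weight(W=0) = 1/25
  weight(W=1) = 4/15
Total weight = 1/25 + 4/15 = 23/75
P(W=0 | obs) = 1/25 / 23/75 = 3/23
P(W=1 | obs) = 4/15 / 23/75 = 20/23
argmax = 1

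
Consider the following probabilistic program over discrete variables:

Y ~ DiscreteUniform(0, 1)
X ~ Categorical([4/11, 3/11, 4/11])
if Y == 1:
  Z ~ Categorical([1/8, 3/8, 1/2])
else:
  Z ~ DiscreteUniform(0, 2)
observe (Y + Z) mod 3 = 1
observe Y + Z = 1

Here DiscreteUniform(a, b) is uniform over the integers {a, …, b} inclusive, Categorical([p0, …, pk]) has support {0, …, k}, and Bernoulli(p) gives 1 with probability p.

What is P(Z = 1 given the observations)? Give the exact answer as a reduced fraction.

P(Z = 1 | obs) = 8/11

Enumerate traces; 6 have nonzero weight after conditioning:
  (Y=0, X=0, Z=1) weight 2/33
  (Y=0, X=1, Z=1) weight 1/22
  (Y=0, X=2, Z=1) weight 2/33
  (Y=1, X=0, Z=0) weight 1/44
  (Y=1, X=1, Z=0) weight 3/176
  (Y=1, X=2, Z=0) weight 1/44
Group by Z:
  weight(Z=0) = 1/16
  weight(Z=1) = 1/6
Total weight = 1/16 + 1/6 = 11/48
P(Z=0 | obs) = 1/16 / 11/48 = 3/11
P(Z=1 | obs) = 1/6 / 11/48 = 8/11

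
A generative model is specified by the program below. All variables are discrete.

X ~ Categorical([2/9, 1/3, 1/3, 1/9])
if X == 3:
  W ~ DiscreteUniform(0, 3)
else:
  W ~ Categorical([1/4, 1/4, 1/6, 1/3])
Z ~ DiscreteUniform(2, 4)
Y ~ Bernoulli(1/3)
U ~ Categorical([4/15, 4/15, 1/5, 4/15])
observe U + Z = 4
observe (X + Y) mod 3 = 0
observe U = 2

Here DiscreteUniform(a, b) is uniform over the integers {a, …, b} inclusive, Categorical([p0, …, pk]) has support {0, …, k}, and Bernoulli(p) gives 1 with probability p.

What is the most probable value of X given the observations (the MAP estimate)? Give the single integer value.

argmax_v P(X = v | obs) = 0

Enumerate traces; 12 have nonzero weight after conditioning:
  (X=0, W=0, Z=2, Y=0, U=2) weight 1/405
  (X=0, W=1, Z=2, Y=0, U=2) weight 1/405
  (X=0, W=2, Z=2, Y=0, U=2) weight 2/1215
  (X=0, W=3, Z=2, Y=0, U=2) weight 4/1215
  (X=2, W=0, Z=2, Y=1, U=2) weight 1/540
  (X=2, W=1, Z=2, Y=1, U=2) weight 1/540
  (X=2, W=2, Z=2, Y=1, U=2) weight 1/810
  (X=2, W=3, Z=2, Y=1, U=2) weight 1/405
  (X=3, W=0, Z=2, Y=0, U=2) weight 1/810
  … 3 more
Group by X:
  weight(X=0) = 4/405
  weight(X=2) = 1/135
  weight(X=3) = 2/405
Total weight = 4/405 + 1/135 + 2/405 = 1/45
P(X=0 | obs) = 4/405 / 1/45 = 4/9
P(X=2 | obs) = 1/135 / 1/45 = 1/3
P(X=3 | obs) = 2/405 / 1/45 = 2/9
argmax = 0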